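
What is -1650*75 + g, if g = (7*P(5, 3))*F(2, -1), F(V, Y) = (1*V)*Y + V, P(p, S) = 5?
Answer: -123750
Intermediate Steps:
F(V, Y) = V + V*Y (F(V, Y) = V*Y + V = V + V*Y)
g = 0 (g = (7*5)*(2*(1 - 1)) = 35*(2*0) = 35*0 = 0)
-1650*75 + g = -1650*75 + 0 = -123750 + 0 = -123750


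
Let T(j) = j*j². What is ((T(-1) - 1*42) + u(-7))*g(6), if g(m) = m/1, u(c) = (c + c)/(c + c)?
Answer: -252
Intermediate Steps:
u(c) = 1 (u(c) = (2*c)/((2*c)) = (2*c)*(1/(2*c)) = 1)
g(m) = m (g(m) = m*1 = m)
T(j) = j³
((T(-1) - 1*42) + u(-7))*g(6) = (((-1)³ - 1*42) + 1)*6 = ((-1 - 42) + 1)*6 = (-43 + 1)*6 = -42*6 = -252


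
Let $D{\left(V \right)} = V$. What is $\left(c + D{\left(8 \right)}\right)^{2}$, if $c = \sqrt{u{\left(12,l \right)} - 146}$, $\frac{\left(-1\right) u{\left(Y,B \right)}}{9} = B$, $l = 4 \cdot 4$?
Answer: $\left(8 + i \sqrt{290}\right)^{2} \approx -226.0 + 272.47 i$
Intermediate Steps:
$l = 16$
$u{\left(Y,B \right)} = - 9 B$
$c = i \sqrt{290}$ ($c = \sqrt{\left(-9\right) 16 - 146} = \sqrt{-144 - 146} = \sqrt{-290} = i \sqrt{290} \approx 17.029 i$)
$\left(c + D{\left(8 \right)}\right)^{2} = \left(i \sqrt{290} + 8\right)^{2} = \left(8 + i \sqrt{290}\right)^{2}$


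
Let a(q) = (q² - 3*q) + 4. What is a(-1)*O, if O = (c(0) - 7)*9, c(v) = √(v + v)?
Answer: -504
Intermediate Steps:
c(v) = √2*√v (c(v) = √(2*v) = √2*√v)
a(q) = 4 + q² - 3*q
O = -63 (O = (√2*√0 - 7)*9 = (√2*0 - 7)*9 = (0 - 7)*9 = -7*9 = -63)
a(-1)*O = (4 + (-1)² - 3*(-1))*(-63) = (4 + 1 + 3)*(-63) = 8*(-63) = -504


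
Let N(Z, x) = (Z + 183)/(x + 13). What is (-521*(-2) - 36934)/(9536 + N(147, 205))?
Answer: -3912228/1039589 ≈ -3.7632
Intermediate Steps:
N(Z, x) = (183 + Z)/(13 + x)
(-521*(-2) - 36934)/(9536 + N(147, 205)) = (-521*(-2) - 36934)/(9536 + (183 + 147)/(13 + 205)) = (1042 - 36934)/(9536 + 330/218) = -35892/(9536 + (1/218)*330) = -35892/(9536 + 165/109) = -35892/1039589/109 = -35892*109/1039589 = -3912228/1039589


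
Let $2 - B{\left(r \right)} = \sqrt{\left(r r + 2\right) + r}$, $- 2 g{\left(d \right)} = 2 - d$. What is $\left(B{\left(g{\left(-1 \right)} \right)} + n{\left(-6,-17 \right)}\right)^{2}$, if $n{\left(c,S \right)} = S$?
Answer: $\frac{\left(30 + \sqrt{11}\right)^{2}}{4} \approx 277.5$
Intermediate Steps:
$g{\left(d \right)} = -1 + \frac{d}{2}$ ($g{\left(d \right)} = - \frac{2 - d}{2} = -1 + \frac{d}{2}$)
$B{\left(r \right)} = 2 - \sqrt{2 + r + r^{2}}$ ($B{\left(r \right)} = 2 - \sqrt{\left(r r + 2\right) + r} = 2 - \sqrt{\left(r^{2} + 2\right) + r} = 2 - \sqrt{\left(2 + r^{2}\right) + r} = 2 - \sqrt{2 + r + r^{2}}$)
$\left(B{\left(g{\left(-1 \right)} \right)} + n{\left(-6,-17 \right)}\right)^{2} = \left(\left(2 - \sqrt{2 + \left(-1 + \frac{1}{2} \left(-1\right)\right) + \left(-1 + \frac{1}{2} \left(-1\right)\right)^{2}}\right) - 17\right)^{2} = \left(\left(2 - \sqrt{2 - \frac{3}{2} + \left(-1 - \frac{1}{2}\right)^{2}}\right) - 17\right)^{2} = \left(\left(2 - \sqrt{2 - \frac{3}{2} + \left(- \frac{3}{2}\right)^{2}}\right) - 17\right)^{2} = \left(\left(2 - \sqrt{2 - \frac{3}{2} + \frac{9}{4}}\right) - 17\right)^{2} = \left(\left(2 - \sqrt{\frac{11}{4}}\right) - 17\right)^{2} = \left(\left(2 - \frac{\sqrt{11}}{2}\right) - 17\right)^{2} = \left(-15 - \frac{\sqrt{11}}{2}\right)^{2}$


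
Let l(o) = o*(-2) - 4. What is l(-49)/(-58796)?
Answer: -47/29398 ≈ -0.0015987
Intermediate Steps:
l(o) = -4 - 2*o (l(o) = -2*o - 4 = -4 - 2*o)
l(-49)/(-58796) = (-4 - 2*(-49))/(-58796) = (-4 + 98)*(-1/58796) = 94*(-1/58796) = -47/29398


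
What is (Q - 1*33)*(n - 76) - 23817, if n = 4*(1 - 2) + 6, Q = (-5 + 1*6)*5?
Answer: -21745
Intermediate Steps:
Q = 5 (Q = (-5 + 6)*5 = 1*5 = 5)
n = 2 (n = 4*(-1) + 6 = -4 + 6 = 2)
(Q - 1*33)*(n - 76) - 23817 = (5 - 1*33)*(2 - 76) - 23817 = (5 - 33)*(-74) - 23817 = -28*(-74) - 23817 = 2072 - 23817 = -21745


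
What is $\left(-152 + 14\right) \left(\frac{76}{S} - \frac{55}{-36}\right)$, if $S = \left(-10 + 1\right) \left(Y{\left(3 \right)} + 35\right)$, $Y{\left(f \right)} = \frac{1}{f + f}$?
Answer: $- \frac{224963}{1266} \approx -177.7$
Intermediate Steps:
$Y{\left(f \right)} = \frac{1}{2 f}$
$S = - \frac{633}{2}$ ($S = \left(-10 + 1\right) \left(\frac{1}{2 \cdot 3} + 35\right) = - 9 \left(\frac{1}{2} \cdot \frac{1}{3} + 35\right) = - 9 \left(\frac{1}{6} + 35\right) = \left(-9\right) \frac{211}{6} = - \frac{633}{2} \approx -316.5$)
$\left(-152 + 14\right) \left(\frac{76}{S} - \frac{55}{-36}\right) = \left(-152 + 14\right) \left(\frac{76}{- \frac{633}{2}} - \frac{55}{-36}\right) = - 138 \left(76 \left(- \frac{2}{633}\right) - - \frac{55}{36}\right) = - 138 \left(- \frac{152}{633} + \frac{55}{36}\right) = \left(-138\right) \frac{9781}{7596} = - \frac{224963}{1266}$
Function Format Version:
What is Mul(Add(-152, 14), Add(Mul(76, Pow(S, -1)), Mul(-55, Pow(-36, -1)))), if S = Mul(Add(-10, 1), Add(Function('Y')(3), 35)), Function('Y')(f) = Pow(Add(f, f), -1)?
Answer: Rational(-224963, 1266) ≈ -177.70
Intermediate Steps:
Function('Y')(f) = Mul(Rational(1, 2), Pow(f, -1)) (Function('Y')(f) = Pow(Mul(2, f), -1) = Mul(Rational(1, 2), Pow(f, -1)))
S = Rational(-633, 2) (S = Mul(Add(-10, 1), Add(Mul(Rational(1, 2), Pow(3, -1)), 35)) = Mul(-9, Add(Mul(Rational(1, 2), Rational(1, 3)), 35)) = Mul(-9, Add(Rational(1, 6), 35)) = Mul(-9, Rational(211, 6)) = Rational(-633, 2) ≈ -316.50)
Mul(Add(-152, 14), Add(Mul(76, Pow(S, -1)), Mul(-55, Pow(-36, -1)))) = Mul(Add(-152, 14), Add(Mul(76, Pow(Rational(-633, 2), -1)), Mul(-55, Pow(-36, -1)))) = Mul(-138, Add(Mul(76, Rational(-2, 633)), Mul(-55, Rational(-1, 36)))) = Mul(-138, Add(Rational(-152, 633), Rational(55, 36))) = Mul(-138, Rational(9781, 7596)) = Rational(-224963, 1266)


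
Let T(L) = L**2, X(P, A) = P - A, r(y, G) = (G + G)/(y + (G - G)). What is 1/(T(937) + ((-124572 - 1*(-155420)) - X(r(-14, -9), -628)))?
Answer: 7/6357314 ≈ 1.1011e-6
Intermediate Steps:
r(y, G) = 2*G/y (r(y, G) = (2*G)/(y + 0) = (2*G)/y = 2*G/y)
1/(T(937) + ((-124572 - 1*(-155420)) - X(r(-14, -9), -628))) = 1/(937**2 + ((-124572 - 1*(-155420)) - (2*(-9)/(-14) - 1*(-628)))) = 1/(877969 + ((-124572 + 155420) - (2*(-9)*(-1/14) + 628))) = 1/(877969 + (30848 - (9/7 + 628))) = 1/(877969 + (30848 - 1*4405/7)) = 1/(877969 + (30848 - 4405/7)) = 1/(877969 + 211531/7) = 1/(6357314/7) = 7/6357314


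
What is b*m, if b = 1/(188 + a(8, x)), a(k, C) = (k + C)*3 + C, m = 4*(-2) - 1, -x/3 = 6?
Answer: -9/140 ≈ -0.064286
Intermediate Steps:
x = -18 (x = -3*6 = -18)
m = -9 (m = -8 - 1 = -9)
a(k, C) = 3*k + 4*C (a(k, C) = (C + k)*3 + C = (3*C + 3*k) + C = 3*k + 4*C)
b = 1/140 (b = 1/(188 + (3*8 + 4*(-18))) = 1/(188 + (24 - 72)) = 1/(188 - 48) = 1/140 ≈ 0.0071429)
b*m = (1/140)*(-9) = -9/140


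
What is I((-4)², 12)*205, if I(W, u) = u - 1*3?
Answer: 1845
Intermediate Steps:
I(W, u) = -3 + u (I(W, u) = u - 3 = -3 + u)
I((-4)², 12)*205 = (-3 + 12)*205 = 9*205 = 1845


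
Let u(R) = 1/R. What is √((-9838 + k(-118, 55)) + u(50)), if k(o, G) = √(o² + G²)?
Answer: √(-983798 + 100*√16949)/10 ≈ 98.528*I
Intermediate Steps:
k(o, G) = √(G² + o²)
√((-9838 + k(-118, 55)) + u(50)) = √((-9838 + √(55² + (-118)²)) + 1/50) = √((-9838 + √(3025 + 13924)) + 1/50) = √((-9838 + √16949) + 1/50) = √(-491899/50 + √16949)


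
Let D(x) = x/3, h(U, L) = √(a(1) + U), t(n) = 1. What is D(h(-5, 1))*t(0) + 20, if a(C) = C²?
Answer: 20 + 2*I/3 ≈ 20.0 + 0.66667*I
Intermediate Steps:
h(U, L) = √(1 + U) (h(U, L) = √(1² + U) = √(1 + U))
D(x) = x/3
D(h(-5, 1))*t(0) + 20 = (√(1 - 5)/3)*1 + 20 = (√(-4)/3)*1 + 20 = ((2*I)/3)*1 + 20 = (2*I/3)*1 + 20 = 2*I/3 + 20 = 20 + 2*I/3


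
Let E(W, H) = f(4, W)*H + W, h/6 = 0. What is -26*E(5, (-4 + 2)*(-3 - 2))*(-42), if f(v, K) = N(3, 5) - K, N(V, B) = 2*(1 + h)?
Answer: -27300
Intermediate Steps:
h = 0 (h = 6*0 = 0)
N(V, B) = 2 (N(V, B) = 2*(1 + 0) = 2*1 = 2)
f(v, K) = 2 - K
E(W, H) = W + H*(2 - W) (E(W, H) = (2 - W)*H + W = H*(2 - W) + W = W + H*(2 - W))
-26*E(5, (-4 + 2)*(-3 - 2))*(-42) = -26*(5 - (-4 + 2)*(-3 - 2)*(-2 + 5))*(-42) = -26*(5 - 1*(-2*(-5))*3)*(-42) = -26*(5 - 1*10*3)*(-42) = -26*(5 - 30)*(-42) = -26*(-25)*(-42) = 650*(-42) = -27300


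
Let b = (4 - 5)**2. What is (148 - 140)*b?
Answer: 8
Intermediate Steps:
b = 1 (b = (-1)**2 = 1)
(148 - 140)*b = (148 - 140)*1 = 8*1 = 8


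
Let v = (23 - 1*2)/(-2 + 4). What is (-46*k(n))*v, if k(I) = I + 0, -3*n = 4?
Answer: 644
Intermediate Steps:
n = -4/3 (n = -⅓*4 = -4/3 ≈ -1.3333)
v = 21/2 (v = (23 - 2)/2 = 21*(½) = 21/2 ≈ 10.500)
k(I) = I
(-46*k(n))*v = -46*(-4/3)*(21/2) = (184/3)*(21/2) = 644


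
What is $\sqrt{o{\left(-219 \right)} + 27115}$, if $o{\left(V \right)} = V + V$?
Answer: $\sqrt{26677} \approx 163.33$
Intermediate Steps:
$o{\left(V \right)} = 2 V$
$\sqrt{o{\left(-219 \right)} + 27115} = \sqrt{2 \left(-219\right) + 27115} = \sqrt{-438 + 27115} = \sqrt{26677}$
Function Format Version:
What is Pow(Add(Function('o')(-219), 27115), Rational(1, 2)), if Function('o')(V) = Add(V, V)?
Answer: Pow(26677, Rational(1, 2)) ≈ 163.33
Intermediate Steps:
Function('o')(V) = Mul(2, V)
Pow(Add(Function('o')(-219), 27115), Rational(1, 2)) = Pow(Add(Mul(2, -219), 27115), Rational(1, 2)) = Pow(Add(-438, 27115), Rational(1, 2)) = Pow(26677, Rational(1, 2))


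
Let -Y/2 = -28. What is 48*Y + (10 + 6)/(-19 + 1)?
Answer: 24184/9 ≈ 2687.1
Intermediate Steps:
Y = 56 (Y = -2*(-28) = 56)
48*Y + (10 + 6)/(-19 + 1) = 48*56 + (10 + 6)/(-19 + 1) = 2688 + 16/(-18) = 2688 + 16*(-1/18) = 2688 - 8/9 = 24184/9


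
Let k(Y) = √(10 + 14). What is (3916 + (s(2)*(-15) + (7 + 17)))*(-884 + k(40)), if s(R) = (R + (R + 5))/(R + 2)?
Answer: -3453125 + 15625*√6/2 ≈ -3.4340e+6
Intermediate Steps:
k(Y) = 2*√6 (k(Y) = √24 = 2*√6)
s(R) = (5 + 2*R)/(2 + R) (s(R) = (R + (5 + R))/(2 + R) = (5 + 2*R)/(2 + R))
(3916 + (s(2)*(-15) + (7 + 17)))*(-884 + k(40)) = (3916 + (((5 + 2*2)/(2 + 2))*(-15) + (7 + 17)))*(-884 + 2*√6) = (3916 + (((5 + 4)/4)*(-15) + 24))*(-884 + 2*√6) = (3916 + (((¼)*9)*(-15) + 24))*(-884 + 2*√6) = (3916 + ((9/4)*(-15) + 24))*(-884 + 2*√6) = (3916 + (-135/4 + 24))*(-884 + 2*√6) = (3916 - 39/4)*(-884 + 2*√6) = 15625*(-884 + 2*√6)/4 = -3453125 + 15625*√6/2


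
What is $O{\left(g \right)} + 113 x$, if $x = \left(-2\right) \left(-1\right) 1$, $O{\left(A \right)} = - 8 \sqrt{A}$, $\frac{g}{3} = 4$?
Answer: $226 - 16 \sqrt{3} \approx 198.29$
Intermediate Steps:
$g = 12$ ($g = 3 \cdot 4 = 12$)
$x = 2$ ($x = 2 \cdot 1 = 2$)
$O{\left(g \right)} + 113 x = - 8 \sqrt{12} + 113 \cdot 2 = - 8 \cdot 2 \sqrt{3} + 226 = - 16 \sqrt{3} + 226 = 226 - 16 \sqrt{3}$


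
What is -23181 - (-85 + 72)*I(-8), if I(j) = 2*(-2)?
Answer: -23233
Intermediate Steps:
I(j) = -4
-23181 - (-85 + 72)*I(-8) = -23181 - (-85 + 72)*(-4) = -23181 - (-13)*(-4) = -23181 - 1*52 = -23181 - 52 = -23233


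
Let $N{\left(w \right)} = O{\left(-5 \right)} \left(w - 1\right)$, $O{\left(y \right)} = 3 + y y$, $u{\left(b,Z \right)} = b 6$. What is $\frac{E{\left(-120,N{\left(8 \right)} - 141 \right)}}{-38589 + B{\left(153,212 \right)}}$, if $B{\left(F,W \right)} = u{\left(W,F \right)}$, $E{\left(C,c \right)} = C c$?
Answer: $\frac{2200}{12439} \approx 0.17686$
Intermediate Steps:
$u{\left(b,Z \right)} = 6 b$
$O{\left(y \right)} = 3 + y^{2}$
$N{\left(w \right)} = -28 + 28 w$ ($N{\left(w \right)} = \left(3 + \left(-5\right)^{2}\right) \left(w - 1\right) = \left(3 + 25\right) \left(-1 + w\right) = 28 \left(-1 + w\right) = -28 + 28 w$)
$B{\left(F,W \right)} = 6 W$
$\frac{E{\left(-120,N{\left(8 \right)} - 141 \right)}}{-38589 + B{\left(153,212 \right)}} = \frac{\left(-120\right) \left(\left(-28 + 28 \cdot 8\right) - 141\right)}{-38589 + 6 \cdot 212} = \frac{\left(-120\right) \left(\left(-28 + 224\right) - 141\right)}{-38589 + 1272} = \frac{\left(-120\right) \left(196 - 141\right)}{-37317} = \left(-120\right) 55 \left(- \frac{1}{37317}\right) = \left(-6600\right) \left(- \frac{1}{37317}\right) = \frac{2200}{12439}$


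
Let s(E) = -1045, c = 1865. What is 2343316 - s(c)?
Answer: 2344361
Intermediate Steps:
2343316 - s(c) = 2343316 - 1*(-1045) = 2343316 + 1045 = 2344361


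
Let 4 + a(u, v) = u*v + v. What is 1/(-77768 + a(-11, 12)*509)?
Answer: -1/140884 ≈ -7.0980e-6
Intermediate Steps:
a(u, v) = -4 + v + u*v (a(u, v) = -4 + (u*v + v) = -4 + (v + u*v) = -4 + v + u*v)
1/(-77768 + a(-11, 12)*509) = 1/(-77768 + (-4 + 12 - 11*12)*509) = 1/(-77768 + (-4 + 12 - 132)*509) = 1/(-77768 - 124*509) = 1/(-77768 - 63116) = 1/(-140884) = -1/140884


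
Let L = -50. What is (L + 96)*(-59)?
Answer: -2714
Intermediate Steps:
(L + 96)*(-59) = (-50 + 96)*(-59) = 46*(-59) = -2714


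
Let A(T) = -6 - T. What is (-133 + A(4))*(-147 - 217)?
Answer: 52052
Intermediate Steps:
(-133 + A(4))*(-147 - 217) = (-133 + (-6 - 1*4))*(-147 - 217) = (-133 + (-6 - 4))*(-364) = (-133 - 10)*(-364) = -143*(-364) = 52052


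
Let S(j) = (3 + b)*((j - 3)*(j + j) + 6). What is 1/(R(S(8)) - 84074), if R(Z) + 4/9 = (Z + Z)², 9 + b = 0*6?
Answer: 9/8828546 ≈ 1.0194e-6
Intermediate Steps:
b = -9 (b = -9 + 0*6 = -9 + 0 = -9)
S(j) = -36 - 12*j*(-3 + j) (S(j) = (3 - 9)*((j - 3)*(j + j) + 6) = -6*((-3 + j)*(2*j) + 6) = -6*(2*j*(-3 + j) + 6) = -6*(6 + 2*j*(-3 + j)) = -36 - 12*j*(-3 + j))
R(Z) = -4/9 + 4*Z² (R(Z) = -4/9 + (Z + Z)² = -4/9 + (2*Z)² = -4/9 + 4*Z²)
1/(R(S(8)) - 84074) = 1/((-4/9 + 4*(-36 - 12*8² + 36*8)²) - 84074) = 1/((-4/9 + 4*(-36 - 12*64 + 288)²) - 84074) = 1/((-4/9 + 4*(-36 - 768 + 288)²) - 84074) = 1/((-4/9 + 4*(-516)²) - 84074) = 1/((-4/9 + 4*266256) - 84074) = 1/((-4/9 + 1065024) - 84074) = 1/(9585212/9 - 84074) = 1/(8828546/9) = 9/8828546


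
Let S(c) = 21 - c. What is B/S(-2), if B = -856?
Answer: -856/23 ≈ -37.217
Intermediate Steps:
B/S(-2) = -856/(21 - 1*(-2)) = -856/(21 + 2) = -856/23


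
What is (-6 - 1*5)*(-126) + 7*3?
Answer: 1407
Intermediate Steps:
(-6 - 1*5)*(-126) + 7*3 = (-6 - 5)*(-126) + 21 = -11*(-126) + 21 = 1386 + 21 = 1407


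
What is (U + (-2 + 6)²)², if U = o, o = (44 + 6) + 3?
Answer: 4761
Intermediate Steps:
o = 53 (o = 50 + 3 = 53)
U = 53
(U + (-2 + 6)²)² = (53 + (-2 + 6)²)² = (53 + 4²)² = (53 + 16)² = 69² = 4761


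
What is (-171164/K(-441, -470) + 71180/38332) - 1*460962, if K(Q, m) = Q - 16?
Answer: -2017102875695/4379431 ≈ -4.6059e+5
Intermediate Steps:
K(Q, m) = -16 + Q
(-171164/K(-441, -470) + 71180/38332) - 1*460962 = (-171164/(-16 - 441) + 71180/38332) - 1*460962 = (-171164/(-457) + 71180*(1/38332)) - 460962 = (-171164*(-1/457) + 17795/9583) - 460962 = (171164/457 + 17795/9583) - 460962 = 1648396927/4379431 - 460962 = -2017102875695/4379431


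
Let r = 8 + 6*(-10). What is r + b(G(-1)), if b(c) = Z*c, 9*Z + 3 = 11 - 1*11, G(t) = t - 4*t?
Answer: -53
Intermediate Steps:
G(t) = -3*t
r = -52 (r = 8 - 60 = -52)
Z = -1/3 (Z = -1/3 + (11 - 1*11)/9 = -1/3 + (11 - 11)/9 = -1/3 + (1/9)*0 = -1/3 + 0 = -1/3 ≈ -0.33333)
b(c) = -c/3
r + b(G(-1)) = -52 - (-1)*(-1) = -52 - 1/3*3 = -52 - 1 = -53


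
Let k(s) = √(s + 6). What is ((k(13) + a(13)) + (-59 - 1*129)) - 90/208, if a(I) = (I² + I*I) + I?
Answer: 16907/104 + √19 ≈ 166.93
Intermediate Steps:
k(s) = √(6 + s)
a(I) = I + 2*I² (a(I) = (I² + I²) + I = 2*I² + I = I + 2*I²)
((k(13) + a(13)) + (-59 - 1*129)) - 90/208 = ((√(6 + 13) + 13*(1 + 2*13)) + (-59 - 1*129)) - 90/208 = ((√19 + 13*(1 + 26)) + (-59 - 129)) - 90*1/208 = ((√19 + 13*27) - 188) - 45/104 = ((√19 + 351) - 188) - 45/104 = ((351 + √19) - 188) - 45/104 = (163 + √19) - 45/104 = 16907/104 + √19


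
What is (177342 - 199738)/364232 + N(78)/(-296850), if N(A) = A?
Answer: -25290389/409554050 ≈ -0.061751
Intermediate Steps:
(177342 - 199738)/364232 + N(78)/(-296850) = (177342 - 199738)/364232 + 78/(-296850) = -22396*1/364232 + 78*(-1/296850) = -509/8278 - 13/49475 = -25290389/409554050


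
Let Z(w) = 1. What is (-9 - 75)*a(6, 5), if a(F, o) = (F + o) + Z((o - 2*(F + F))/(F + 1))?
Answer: -1008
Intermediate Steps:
a(F, o) = 1 + F + o (a(F, o) = (F + o) + 1 = 1 + F + o)
(-9 - 75)*a(6, 5) = (-9 - 75)*(1 + 6 + 5) = -84*12 = -1008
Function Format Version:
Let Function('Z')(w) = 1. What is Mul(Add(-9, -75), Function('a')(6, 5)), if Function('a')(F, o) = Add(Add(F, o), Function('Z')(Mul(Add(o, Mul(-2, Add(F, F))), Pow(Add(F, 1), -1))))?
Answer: -1008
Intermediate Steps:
Function('a')(F, o) = Add(1, F, o) (Function('a')(F, o) = Add(Add(F, o), 1) = Add(1, F, o))
Mul(Add(-9, -75), Function('a')(6, 5)) = Mul(Add(-9, -75), Add(1, 6, 5)) = Mul(-84, 12) = -1008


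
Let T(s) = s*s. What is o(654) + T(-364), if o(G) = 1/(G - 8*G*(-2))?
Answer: 1473090529/11118 ≈ 1.3250e+5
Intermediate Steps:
T(s) = s**2
o(G) = 1/(17*G) (o(G) = 1/(G + 16*G) = 1/(17*G))
o(654) + T(-364) = (1/17)/654 + (-364)**2 = (1/17)*(1/654) + 132496 = 1/11118 + 132496 = 1473090529/11118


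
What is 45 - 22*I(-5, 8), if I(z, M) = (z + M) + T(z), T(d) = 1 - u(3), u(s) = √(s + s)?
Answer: -43 + 22*√6 ≈ 10.889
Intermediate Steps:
u(s) = √2*√s (u(s) = √(2*s) = √2*√s)
T(d) = 1 - √6 (T(d) = 1 - √2*√3 = 1 - √6)
I(z, M) = 1 + M + z - √6 (I(z, M) = (z + M) + (1 - √6) = (M + z) + (1 - √6) = 1 + M + z - √6)
45 - 22*I(-5, 8) = 45 - 22*(1 + 8 - 5 - √6) = 45 - 22*(4 - √6) = 45 + (-88 + 22*√6) = -43 + 22*√6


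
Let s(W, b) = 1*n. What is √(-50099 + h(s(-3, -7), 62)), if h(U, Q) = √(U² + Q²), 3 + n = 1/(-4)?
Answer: √(-200396 + √61673)/2 ≈ 223.69*I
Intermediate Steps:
n = -13/4 (n = -3 + 1/(-4) = -3 - ¼ = -13/4 ≈ -3.2500)
s(W, b) = -13/4 (s(W, b) = 1*(-13/4) = -13/4)
h(U, Q) = √(Q² + U²)
√(-50099 + h(s(-3, -7), 62)) = √(-50099 + √(62² + (-13/4)²)) = √(-50099 + √(3844 + 169/16)) = √(-50099 + √(61673/16)) = √(-50099 + √61673/4)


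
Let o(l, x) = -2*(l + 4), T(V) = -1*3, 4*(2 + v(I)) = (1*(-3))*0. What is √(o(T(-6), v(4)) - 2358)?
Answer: 2*I*√590 ≈ 48.58*I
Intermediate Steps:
v(I) = -2 (v(I) = -2 + ((1*(-3))*0)/4 = -2 + (-3*0)/4 = -2 + (¼)*0 = -2 + 0 = -2)
T(V) = -3
o(l, x) = -8 - 2*l (o(l, x) = -2*(4 + l) = -8 - 2*l)
√(o(T(-6), v(4)) - 2358) = √((-8 - 2*(-3)) - 2358) = √((-8 + 6) - 2358) = √(-2 - 2358) = √(-2360) = 2*I*√590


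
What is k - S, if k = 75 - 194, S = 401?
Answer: -520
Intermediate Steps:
k = -119
k - S = -119 - 1*401 = -119 - 401 = -520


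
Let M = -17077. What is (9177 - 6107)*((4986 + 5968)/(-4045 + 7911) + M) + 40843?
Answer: -101244447961/1933 ≈ -5.2377e+7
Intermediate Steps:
(9177 - 6107)*((4986 + 5968)/(-4045 + 7911) + M) + 40843 = (9177 - 6107)*((4986 + 5968)/(-4045 + 7911) - 17077) + 40843 = 3070*(10954/3866 - 17077) + 40843 = 3070*(10954*(1/3866) - 17077) + 40843 = 3070*(5477/1933 - 17077) + 40843 = 3070*(-33004364/1933) + 40843 = -101323397480/1933 + 40843 = -101244447961/1933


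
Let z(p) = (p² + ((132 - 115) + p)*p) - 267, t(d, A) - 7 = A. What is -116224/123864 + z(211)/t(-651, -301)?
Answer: -239052013/758667 ≈ -315.09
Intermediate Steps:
t(d, A) = 7 + A
z(p) = -267 + p² + p*(17 + p) (z(p) = (p² + (17 + p)*p) - 267 = (p² + p*(17 + p)) - 267 = -267 + p² + p*(17 + p))
-116224/123864 + z(211)/t(-651, -301) = -116224/123864 + (-267 + 2*211² + 17*211)/(7 - 301) = -116224*1/123864 + (-267 + 2*44521 + 3587)/(-294) = -14528/15483 + (-267 + 89042 + 3587)*(-1/294) = -14528/15483 + 92362*(-1/294) = -14528/15483 - 46181/147 = -239052013/758667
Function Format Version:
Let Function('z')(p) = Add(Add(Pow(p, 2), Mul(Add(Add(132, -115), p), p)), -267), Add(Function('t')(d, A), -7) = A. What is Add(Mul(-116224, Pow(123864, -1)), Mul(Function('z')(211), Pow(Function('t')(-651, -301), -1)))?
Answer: Rational(-239052013, 758667) ≈ -315.09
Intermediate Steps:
Function('t')(d, A) = Add(7, A)
Function('z')(p) = Add(-267, Pow(p, 2), Mul(p, Add(17, p))) (Function('z')(p) = Add(Add(Pow(p, 2), Mul(Add(17, p), p)), -267) = Add(Add(Pow(p, 2), Mul(p, Add(17, p))), -267) = Add(-267, Pow(p, 2), Mul(p, Add(17, p))))
Add(Mul(-116224, Pow(123864, -1)), Mul(Function('z')(211), Pow(Function('t')(-651, -301), -1))) = Add(Mul(-116224, Pow(123864, -1)), Mul(Add(-267, Mul(2, Pow(211, 2)), Mul(17, 211)), Pow(Add(7, -301), -1))) = Add(Mul(-116224, Rational(1, 123864)), Mul(Add(-267, Mul(2, 44521), 3587), Pow(-294, -1))) = Add(Rational(-14528, 15483), Mul(Add(-267, 89042, 3587), Rational(-1, 294))) = Add(Rational(-14528, 15483), Mul(92362, Rational(-1, 294))) = Add(Rational(-14528, 15483), Rational(-46181, 147)) = Rational(-239052013, 758667)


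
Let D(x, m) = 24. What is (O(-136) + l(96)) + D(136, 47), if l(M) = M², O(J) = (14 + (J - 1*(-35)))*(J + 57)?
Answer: 16113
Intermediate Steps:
O(J) = (49 + J)*(57 + J) (O(J) = (14 + (J + 35))*(57 + J) = (14 + (35 + J))*(57 + J) = (49 + J)*(57 + J))
(O(-136) + l(96)) + D(136, 47) = ((2793 + (-136)² + 106*(-136)) + 96²) + 24 = ((2793 + 18496 - 14416) + 9216) + 24 = (6873 + 9216) + 24 = 16089 + 24 = 16113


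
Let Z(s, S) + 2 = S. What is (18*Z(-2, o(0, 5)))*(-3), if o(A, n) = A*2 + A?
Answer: 108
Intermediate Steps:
o(A, n) = 3*A (o(A, n) = 2*A + A = 3*A)
Z(s, S) = -2 + S
(18*Z(-2, o(0, 5)))*(-3) = (18*(-2 + 3*0))*(-3) = (18*(-2 + 0))*(-3) = (18*(-2))*(-3) = -36*(-3) = 108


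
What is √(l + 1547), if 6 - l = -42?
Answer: √1595 ≈ 39.937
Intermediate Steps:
l = 48 (l = 6 - 1*(-42) = 6 + 42 = 48)
√(l + 1547) = √(48 + 1547) = √1595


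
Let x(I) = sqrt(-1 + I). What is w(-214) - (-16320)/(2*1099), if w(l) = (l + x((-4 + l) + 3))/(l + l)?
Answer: 17419/2198 - 3*I*sqrt(6)/214 ≈ 7.9249 - 0.034339*I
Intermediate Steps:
w(l) = (l + sqrt(-2 + l))/(2*l) (w(l) = (l + sqrt(-1 + ((-4 + l) + 3)))/(l + l) = (l + sqrt(-1 + (-1 + l)))/((2*l)) = (l + sqrt(-2 + l))*(1/(2*l)) = (l + sqrt(-2 + l))/(2*l))
w(-214) - (-16320)/(2*1099) = (1/2)*(-214 + sqrt(-2 - 214))/(-214) - (-16320)/(2*1099) = (1/2)*(-1/214)*(-214 + sqrt(-216)) - (-16320)/2198 = (1/2)*(-1/214)*(-214 + 6*I*sqrt(6)) - (-16320)/2198 = (1/2 - 3*I*sqrt(6)/214) - 1*(-8160/1099) = (1/2 - 3*I*sqrt(6)/214) + 8160/1099 = 17419/2198 - 3*I*sqrt(6)/214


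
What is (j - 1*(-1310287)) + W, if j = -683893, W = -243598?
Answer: 382796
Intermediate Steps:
(j - 1*(-1310287)) + W = (-683893 - 1*(-1310287)) - 243598 = (-683893 + 1310287) - 243598 = 626394 - 243598 = 382796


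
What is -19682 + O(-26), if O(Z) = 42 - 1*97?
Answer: -19737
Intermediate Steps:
O(Z) = -55 (O(Z) = 42 - 97 = -55)
-19682 + O(-26) = -19682 - 55 = -19737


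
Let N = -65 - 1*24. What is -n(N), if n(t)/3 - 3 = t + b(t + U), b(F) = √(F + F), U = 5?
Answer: 258 - 6*I*√42 ≈ 258.0 - 38.884*I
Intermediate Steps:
N = -89 (N = -65 - 24 = -89)
b(F) = √2*√F (b(F) = √(2*F) = √2*√F)
n(t) = 9 + 3*t + 3*√2*√(5 + t) (n(t) = 9 + 3*(t + √2*√(t + 5)) = 9 + 3*(t + √2*√(5 + t)) = 9 + (3*t + 3*√2*√(5 + t)) = 9 + 3*t + 3*√2*√(5 + t))
-n(N) = -(9 + 3*(-89) + 3*√(10 + 2*(-89))) = -(9 - 267 + 3*√(10 - 178)) = -(9 - 267 + 3*√(-168)) = -(9 - 267 + 3*(2*I*√42)) = -(9 - 267 + 6*I*√42) = -(-258 + 6*I*√42) = 258 - 6*I*√42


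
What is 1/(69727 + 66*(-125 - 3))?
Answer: 1/61279 ≈ 1.6319e-5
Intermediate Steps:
1/(69727 + 66*(-125 - 3)) = 1/(69727 + 66*(-128)) = 1/(69727 - 8448) = 1/61279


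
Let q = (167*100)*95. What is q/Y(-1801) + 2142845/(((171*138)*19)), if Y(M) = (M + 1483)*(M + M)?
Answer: 263818176535/42797497986 ≈ 6.1643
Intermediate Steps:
q = 1586500 (q = 16700*95 = 1586500)
Y(M) = 2*M*(1483 + M) (Y(M) = (1483 + M)*(2*M) = 2*M*(1483 + M))
q/Y(-1801) + 2142845/(((171*138)*19)) = 1586500/((2*(-1801)*(1483 - 1801))) + 2142845/(((171*138)*19)) = 1586500/((2*(-1801)*(-318))) + 2142845/((23598*19)) = 1586500/1145436 + 2142845/448362 = 1586500*(1/1145436) + 2142845*(1/448362) = 396625/286359 + 2142845/448362 = 263818176535/42797497986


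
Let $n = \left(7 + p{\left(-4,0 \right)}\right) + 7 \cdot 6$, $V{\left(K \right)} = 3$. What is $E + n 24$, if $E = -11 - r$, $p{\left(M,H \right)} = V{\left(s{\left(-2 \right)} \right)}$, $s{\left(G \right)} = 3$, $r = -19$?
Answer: $1256$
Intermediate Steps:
$p{\left(M,H \right)} = 3$
$n = 52$ ($n = \left(7 + 3\right) + 7 \cdot 6 = 10 + 42 = 52$)
$E = 8$ ($E = -11 - -19 = -11 + 19 = 8$)
$E + n 24 = 8 + 52 \cdot 24 = 8 + 1248 = 1256$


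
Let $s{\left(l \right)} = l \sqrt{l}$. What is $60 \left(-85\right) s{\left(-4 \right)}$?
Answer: $40800 i \approx 40800.0 i$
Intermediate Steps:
$s{\left(l \right)} = l^{\frac{3}{2}}$
$60 \left(-85\right) s{\left(-4 \right)} = 60 \left(-85\right) \left(-4\right)^{\frac{3}{2}} = - 5100 \left(- 8 i\right) = 40800 i$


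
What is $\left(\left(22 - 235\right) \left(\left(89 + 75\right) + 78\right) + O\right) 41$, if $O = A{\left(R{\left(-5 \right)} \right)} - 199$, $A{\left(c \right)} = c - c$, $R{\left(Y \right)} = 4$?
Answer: $-2121545$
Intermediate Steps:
$A{\left(c \right)} = 0$
$O = -199$ ($O = 0 - 199 = -199$)
$\left(\left(22 - 235\right) \left(\left(89 + 75\right) + 78\right) + O\right) 41 = \left(\left(22 - 235\right) \left(\left(89 + 75\right) + 78\right) - 199\right) 41 = \left(- 213 \left(164 + 78\right) - 199\right) 41 = \left(\left(-213\right) 242 - 199\right) 41 = \left(-51546 - 199\right) 41 = \left(-51745\right) 41 = -2121545$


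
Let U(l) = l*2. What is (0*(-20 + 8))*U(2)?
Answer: 0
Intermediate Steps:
U(l) = 2*l
(0*(-20 + 8))*U(2) = (0*(-20 + 8))*(2*2) = (0*(-12))*4 = 0*4 = 0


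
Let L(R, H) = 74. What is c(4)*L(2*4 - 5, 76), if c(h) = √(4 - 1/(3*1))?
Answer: 74*√33/3 ≈ 141.70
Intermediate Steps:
c(h) = √33/3 (c(h) = √(4 - 1/3) = √(4 - 1*⅓) = √(4 - ⅓) = √(11/3) = √33/3)
c(4)*L(2*4 - 5, 76) = (√33/3)*74 = 74*√33/3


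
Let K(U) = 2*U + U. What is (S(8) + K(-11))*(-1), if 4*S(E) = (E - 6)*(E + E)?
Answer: 25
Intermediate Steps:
K(U) = 3*U
S(E) = E*(-6 + E)/2 (S(E) = ((E - 6)*(E + E))/4 = ((-6 + E)*(2*E))/4 = (2*E*(-6 + E))/4 = E*(-6 + E)/2)
(S(8) + K(-11))*(-1) = ((½)*8*(-6 + 8) + 3*(-11))*(-1) = ((½)*8*2 - 33)*(-1) = (8 - 33)*(-1) = -25*(-1) = 25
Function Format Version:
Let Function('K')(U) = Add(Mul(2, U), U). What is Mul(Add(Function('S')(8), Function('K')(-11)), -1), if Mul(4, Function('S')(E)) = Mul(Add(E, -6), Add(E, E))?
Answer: 25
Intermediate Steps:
Function('K')(U) = Mul(3, U)
Function('S')(E) = Mul(Rational(1, 2), E, Add(-6, E)) (Function('S')(E) = Mul(Rational(1, 4), Mul(Add(E, -6), Add(E, E))) = Mul(Rational(1, 4), Mul(Add(-6, E), Mul(2, E))) = Mul(Rational(1, 4), Mul(2, E, Add(-6, E))) = Mul(Rational(1, 2), E, Add(-6, E)))
Mul(Add(Function('S')(8), Function('K')(-11)), -1) = Mul(Add(Mul(Rational(1, 2), 8, Add(-6, 8)), Mul(3, -11)), -1) = Mul(Add(Mul(Rational(1, 2), 8, 2), -33), -1) = Mul(Add(8, -33), -1) = Mul(-25, -1) = 25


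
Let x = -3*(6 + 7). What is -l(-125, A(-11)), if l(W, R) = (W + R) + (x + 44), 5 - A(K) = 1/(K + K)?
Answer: 2529/22 ≈ 114.95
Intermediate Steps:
A(K) = 5 - 1/(2*K) (A(K) = 5 - 1/(K + K) = 5 - 1/(2*K))
x = -39 (x = -3*13 = -39)
l(W, R) = 5 + R + W (l(W, R) = (W + R) + (-39 + 44) = (R + W) + 5 = 5 + R + W)
-l(-125, A(-11)) = -(5 + (5 - 1/2/(-11)) - 125) = -(5 + (5 - 1/2*(-1/11)) - 125) = -(5 + (5 + 1/22) - 125) = -(5 + 111/22 - 125) = -1*(-2529/22) = 2529/22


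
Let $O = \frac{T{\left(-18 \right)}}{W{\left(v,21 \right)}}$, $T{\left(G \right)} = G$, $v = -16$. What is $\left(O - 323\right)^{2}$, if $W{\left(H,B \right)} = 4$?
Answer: $\frac{429025}{4} \approx 1.0726 \cdot 10^{5}$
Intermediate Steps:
$O = - \frac{9}{2}$ ($O = - \frac{18}{4} = \left(-18\right) \frac{1}{4} = - \frac{9}{2} \approx -4.5$)
$\left(O - 323\right)^{2} = \left(- \frac{9}{2} - 323\right)^{2} = \left(- \frac{655}{2}\right)^{2} = \frac{429025}{4}$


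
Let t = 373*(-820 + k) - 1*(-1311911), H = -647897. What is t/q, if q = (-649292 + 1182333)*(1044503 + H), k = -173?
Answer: 470761/105703629423 ≈ 4.4536e-6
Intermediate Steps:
q = 211407258846 (q = (-649292 + 1182333)*(1044503 - 647897) = 533041*396606 = 211407258846)
t = 941522 (t = 373*(-820 - 173) - 1*(-1311911) = 373*(-993) + 1311911 = -370389 + 1311911 = 941522)
t/q = 941522/211407258846 = 941522*(1/211407258846) = 470761/105703629423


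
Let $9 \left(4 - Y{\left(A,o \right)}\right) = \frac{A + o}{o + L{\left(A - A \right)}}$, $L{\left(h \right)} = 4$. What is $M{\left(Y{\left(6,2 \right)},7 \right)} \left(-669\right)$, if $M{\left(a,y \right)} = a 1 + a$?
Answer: $- \frac{46384}{9} \approx -5153.8$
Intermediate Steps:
$Y{\left(A,o \right)} = 4 - \frac{A + o}{9 \left(4 + o\right)}$ ($Y{\left(A,o \right)} = 4 - \frac{\left(A + o\right) \frac{1}{o + 4}}{9} = 4 - \frac{\left(A + o\right) \frac{1}{4 + o}}{9} = 4 - \frac{\frac{1}{4 + o} \left(A + o\right)}{9} = 4 - \frac{A + o}{9 \left(4 + o\right)}$)
$M{\left(a,y \right)} = 2 a$ ($M{\left(a,y \right)} = a + a = 2 a$)
$M{\left(Y{\left(6,2 \right)},7 \right)} \left(-669\right) = 2 \frac{144 - 6 + 35 \cdot 2}{9 \left(4 + 2\right)} \left(-669\right) = 2 \frac{144 - 6 + 70}{9 \cdot 6} \left(-669\right) = 2 \cdot \frac{1}{9} \cdot \frac{1}{6} \cdot 208 \left(-669\right) = 2 \cdot \frac{104}{27} \left(-669\right) = \frac{208}{27} \left(-669\right) = - \frac{46384}{9}$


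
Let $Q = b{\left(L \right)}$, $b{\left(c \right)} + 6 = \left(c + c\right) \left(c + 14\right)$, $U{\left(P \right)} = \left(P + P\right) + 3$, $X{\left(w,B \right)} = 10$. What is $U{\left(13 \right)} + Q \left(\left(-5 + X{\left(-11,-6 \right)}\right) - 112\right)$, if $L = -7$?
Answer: $11157$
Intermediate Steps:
$U{\left(P \right)} = 3 + 2 P$ ($U{\left(P \right)} = 2 P + 3 = 3 + 2 P$)
$b{\left(c \right)} = -6 + 2 c \left(14 + c\right)$ ($b{\left(c \right)} = -6 + \left(c + c\right) \left(c + 14\right) = -6 + 2 c \left(14 + c\right)$)
$Q = -104$ ($Q = -6 + 2 \left(-7\right)^{2} + 28 \left(-7\right) = -6 + 2 \cdot 49 - 196 = -6 + 98 - 196 = -104$)
$U{\left(13 \right)} + Q \left(\left(-5 + X{\left(-11,-6 \right)}\right) - 112\right) = \left(3 + 2 \cdot 13\right) - 104 \left(\left(-5 + 10\right) - 112\right) = \left(3 + 26\right) - 104 \left(5 - 112\right) = 29 - -11128 = 29 + 11128 = 11157$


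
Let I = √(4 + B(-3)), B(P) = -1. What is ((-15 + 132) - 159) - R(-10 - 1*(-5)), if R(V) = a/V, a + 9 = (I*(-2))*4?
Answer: -219/5 - 8*√3/5 ≈ -46.571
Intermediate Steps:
I = √3 (I = √(4 - 1) = √3 ≈ 1.7320)
a = -9 - 8*√3 (a = -9 + (√3*(-2))*4 = -9 - 2*√3*4 = -9 - 8*√3 ≈ -22.856)
R(V) = (-9 - 8*√3)/V
((-15 + 132) - 159) - R(-10 - 1*(-5)) = ((-15 + 132) - 159) - (-9 - 8*√3)/(-10 - 1*(-5)) = (117 - 159) - (-9 - 8*√3)/(-10 + 5) = -42 - (-9 - 8*√3)/(-5) = -42 - (-1)*(-9 - 8*√3)/5 = -42 - (9/5 + 8*√3/5) = -42 + (-9/5 - 8*√3/5) = -219/5 - 8*√3/5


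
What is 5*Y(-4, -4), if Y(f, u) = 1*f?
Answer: -20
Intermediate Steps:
Y(f, u) = f
5*Y(-4, -4) = 5*(-4) = -20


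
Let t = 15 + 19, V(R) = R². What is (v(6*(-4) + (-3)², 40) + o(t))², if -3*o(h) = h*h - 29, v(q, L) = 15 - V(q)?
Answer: 3087049/9 ≈ 3.4301e+5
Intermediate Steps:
t = 34
v(q, L) = 15 - q²
o(h) = 29/3 - h²/3 (o(h) = -(h*h - 29)/3 = -(h² - 29)/3 = -(-29 + h²)/3 = 29/3 - h²/3)
(v(6*(-4) + (-3)², 40) + o(t))² = ((15 - (6*(-4) + (-3)²)²) + (29/3 - ⅓*34²))² = ((15 - (-24 + 9)²) + (29/3 - ⅓*1156))² = ((15 - 1*(-15)²) + (29/3 - 1156/3))² = ((15 - 1*225) - 1127/3)² = ((15 - 225) - 1127/3)² = (-210 - 1127/3)² = (-1757/3)² = 3087049/9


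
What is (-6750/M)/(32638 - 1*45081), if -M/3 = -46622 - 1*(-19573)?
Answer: 2250/336570707 ≈ 6.6851e-6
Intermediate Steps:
M = 81147 (M = -3*(-46622 - 1*(-19573)) = -3*(-46622 + 19573) = -3*(-27049) = 81147)
(-6750/M)/(32638 - 1*45081) = (-6750/81147)/(32638 - 1*45081) = (-6750*1/81147)/(32638 - 45081) = -2250/27049/(-12443) = -2250/27049*(-1/12443) = 2250/336570707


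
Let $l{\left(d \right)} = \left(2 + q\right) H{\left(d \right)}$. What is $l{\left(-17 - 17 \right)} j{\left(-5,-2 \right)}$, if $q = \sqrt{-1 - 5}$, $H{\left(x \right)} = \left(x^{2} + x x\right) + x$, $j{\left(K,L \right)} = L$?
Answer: $-9112 - 4556 i \sqrt{6} \approx -9112.0 - 11160.0 i$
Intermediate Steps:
$H{\left(x \right)} = x + 2 x^{2}$ ($H{\left(x \right)} = \left(x^{2} + x^{2}\right) + x = 2 x^{2} + x = x + 2 x^{2}$)
$q = i \sqrt{6}$ ($q = \sqrt{-6} = i \sqrt{6} \approx 2.4495 i$)
$l{\left(d \right)} = d \left(1 + 2 d\right) \left(2 + i \sqrt{6}\right)$ ($l{\left(d \right)} = \left(2 + i \sqrt{6}\right) d \left(1 + 2 d\right) = d \left(1 + 2 d\right) \left(2 + i \sqrt{6}\right)$)
$l{\left(-17 - 17 \right)} j{\left(-5,-2 \right)} = \left(-17 - 17\right) \left(1 + 2 \left(-17 - 17\right)\right) \left(2 + i \sqrt{6}\right) \left(-2\right) = - 34 \left(1 + 2 \left(-34\right)\right) \left(2 + i \sqrt{6}\right) \left(-2\right) = - 34 \left(1 - 68\right) \left(2 + i \sqrt{6}\right) \left(-2\right) = \left(-34\right) \left(-67\right) \left(2 + i \sqrt{6}\right) \left(-2\right) = \left(4556 + 2278 i \sqrt{6}\right) \left(-2\right) = -9112 - 4556 i \sqrt{6}$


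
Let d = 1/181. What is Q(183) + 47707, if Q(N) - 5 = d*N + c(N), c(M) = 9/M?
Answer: 526799898/11041 ≈ 47713.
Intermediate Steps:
d = 1/181 ≈ 0.0055249
Q(N) = 5 + 9/N + N/181 (Q(N) = 5 + (N/181 + 9/N) = 5 + (9/N + N/181) = 5 + 9/N + N/181)
Q(183) + 47707 = (5 + 9/183 + (1/181)*183) + 47707 = (5 + 9*(1/183) + 183/181) + 47707 = (5 + 3/61 + 183/181) + 47707 = 66911/11041 + 47707 = 526799898/11041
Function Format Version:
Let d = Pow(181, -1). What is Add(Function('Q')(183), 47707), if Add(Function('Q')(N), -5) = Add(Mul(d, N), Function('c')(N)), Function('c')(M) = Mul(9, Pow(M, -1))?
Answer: Rational(526799898, 11041) ≈ 47713.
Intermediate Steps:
d = Rational(1, 181) ≈ 0.0055249
Function('Q')(N) = Add(5, Mul(9, Pow(N, -1)), Mul(Rational(1, 181), N)) (Function('Q')(N) = Add(5, Add(Mul(Rational(1, 181), N), Mul(9, Pow(N, -1)))) = Add(5, Add(Mul(9, Pow(N, -1)), Mul(Rational(1, 181), N))) = Add(5, Mul(9, Pow(N, -1)), Mul(Rational(1, 181), N)))
Add(Function('Q')(183), 47707) = Add(Add(5, Mul(9, Pow(183, -1)), Mul(Rational(1, 181), 183)), 47707) = Add(Add(5, Mul(9, Rational(1, 183)), Rational(183, 181)), 47707) = Add(Add(5, Rational(3, 61), Rational(183, 181)), 47707) = Add(Rational(66911, 11041), 47707) = Rational(526799898, 11041)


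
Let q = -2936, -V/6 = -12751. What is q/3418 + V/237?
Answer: 43466946/135011 ≈ 321.95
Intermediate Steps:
V = 76506 (V = -6*(-12751) = 76506)
q/3418 + V/237 = -2936/3418 + 76506/237 = -2936*1/3418 + 76506*(1/237) = -1468/1709 + 25502/79 = 43466946/135011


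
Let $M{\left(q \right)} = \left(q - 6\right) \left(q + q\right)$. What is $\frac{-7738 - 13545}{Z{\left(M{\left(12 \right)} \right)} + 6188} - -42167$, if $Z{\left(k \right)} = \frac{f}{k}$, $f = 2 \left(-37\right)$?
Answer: $\frac{18783823957}{445499} \approx 42164.0$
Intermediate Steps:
$f = -74$
$M{\left(q \right)} = 2 q \left(-6 + q\right)$ ($M{\left(q \right)} = \left(-6 + q\right) 2 q = 2 q \left(-6 + q\right)$)
$Z{\left(k \right)} = - \frac{74}{k}$
$\frac{-7738 - 13545}{Z{\left(M{\left(12 \right)} \right)} + 6188} - -42167 = \frac{-7738 - 13545}{- \frac{74}{2 \cdot 12 \left(-6 + 12\right)} + 6188} - -42167 = - \frac{21283}{- \frac{74}{2 \cdot 12 \cdot 6} + 6188} + 42167 = - \frac{21283}{- \frac{74}{144} + 6188} + 42167 = - \frac{21283}{\left(-74\right) \frac{1}{144} + 6188} + 42167 = - \frac{21283}{- \frac{37}{72} + 6188} + 42167 = - \frac{21283}{\frac{445499}{72}} + 42167 = \left(-21283\right) \frac{72}{445499} + 42167 = - \frac{1532376}{445499} + 42167 = \frac{18783823957}{445499}$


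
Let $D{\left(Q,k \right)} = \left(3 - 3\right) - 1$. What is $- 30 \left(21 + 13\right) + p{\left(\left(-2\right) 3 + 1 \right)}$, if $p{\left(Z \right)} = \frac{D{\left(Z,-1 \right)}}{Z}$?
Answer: $- \frac{5099}{5} \approx -1019.8$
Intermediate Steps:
$D{\left(Q,k \right)} = -1$ ($D{\left(Q,k \right)} = 0 - 1 = -1$)
$p{\left(Z \right)} = - \frac{1}{Z}$
$- 30 \left(21 + 13\right) + p{\left(\left(-2\right) 3 + 1 \right)} = - 30 \left(21 + 13\right) - \frac{1}{\left(-2\right) 3 + 1} = \left(-30\right) 34 - \frac{1}{-6 + 1} = -1020 - \frac{1}{-5} = -1020 - - \frac{1}{5} = -1020 + \frac{1}{5} = - \frac{5099}{5}$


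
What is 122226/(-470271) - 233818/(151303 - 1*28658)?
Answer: -41649410816/19225462265 ≈ -2.1664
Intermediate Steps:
122226/(-470271) - 233818/(151303 - 1*28658) = 122226*(-1/470271) - 233818/(151303 - 28658) = -40742/156757 - 233818/122645 = -41649410816/19225462265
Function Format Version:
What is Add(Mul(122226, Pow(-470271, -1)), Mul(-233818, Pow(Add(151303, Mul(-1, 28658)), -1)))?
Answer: Rational(-41649410816, 19225462265) ≈ -2.1664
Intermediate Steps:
Add(Mul(122226, Pow(-470271, -1)), Mul(-233818, Pow(Add(151303, Mul(-1, 28658)), -1))) = Add(Mul(122226, Rational(-1, 470271)), Mul(-233818, Pow(Add(151303, -28658), -1))) = Add(Rational(-40742, 156757), Mul(-233818, Pow(122645, -1))) = Add(Rational(-40742, 156757), Mul(-233818, Rational(1, 122645))) = Add(Rational(-40742, 156757), Rational(-233818, 122645)) = Rational(-41649410816, 19225462265)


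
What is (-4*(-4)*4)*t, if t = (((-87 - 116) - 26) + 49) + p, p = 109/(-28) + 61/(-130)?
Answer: -5368624/455 ≈ -11799.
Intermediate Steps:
p = -7939/1820 (p = 109*(-1/28) + 61*(-1/130) = -109/28 - 61/130 = -7939/1820 ≈ -4.3621)
t = -335539/1820 (t = (((-87 - 116) - 26) + 49) - 7939/1820 = ((-203 - 26) + 49) - 7939/1820 = (-229 + 49) - 7939/1820 = -180 - 7939/1820 = -335539/1820 ≈ -184.36)
(-4*(-4)*4)*t = (-4*(-4)*4)*(-335539/1820) = (16*4)*(-335539/1820) = 64*(-335539/1820) = -5368624/455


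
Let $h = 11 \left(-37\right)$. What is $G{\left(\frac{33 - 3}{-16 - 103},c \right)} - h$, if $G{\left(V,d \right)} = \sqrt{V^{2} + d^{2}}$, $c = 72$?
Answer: $407 + \frac{6 \sqrt{2039209}}{119} \approx 479.0$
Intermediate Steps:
$h = -407$
$G{\left(\frac{33 - 3}{-16 - 103},c \right)} - h = \sqrt{\left(\frac{33 - 3}{-16 - 103}\right)^{2} + 72^{2}} - -407 = \sqrt{\left(\frac{30}{-119}\right)^{2} + 5184} + 407 = \sqrt{\left(30 \left(- \frac{1}{119}\right)\right)^{2} + 5184} + 407 = \sqrt{\left(- \frac{30}{119}\right)^{2} + 5184} + 407 = \sqrt{\frac{900}{14161} + 5184} + 407 = \sqrt{\frac{73411524}{14161}} + 407 = \frac{6 \sqrt{2039209}}{119} + 407 = 407 + \frac{6 \sqrt{2039209}}{119}$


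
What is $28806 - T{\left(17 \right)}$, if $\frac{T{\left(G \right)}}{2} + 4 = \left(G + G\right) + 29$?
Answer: $28688$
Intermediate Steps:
$T{\left(G \right)} = 50 + 4 G$ ($T{\left(G \right)} = -8 + 2 \left(\left(G + G\right) + 29\right) = -8 + 2 \left(2 G + 29\right) = -8 + 2 \left(29 + 2 G\right) = -8 + \left(58 + 4 G\right) = 50 + 4 G$)
$28806 - T{\left(17 \right)} = 28806 - \left(50 + 4 \cdot 17\right) = 28806 - \left(50 + 68\right) = 28806 - 118 = 28688$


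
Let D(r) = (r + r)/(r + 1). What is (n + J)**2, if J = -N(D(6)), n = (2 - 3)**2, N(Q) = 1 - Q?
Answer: 144/49 ≈ 2.9388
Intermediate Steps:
D(r) = 2*r/(1 + r) (D(r) = (2*r)/(1 + r) = 2*r/(1 + r))
n = 1 (n = (-1)**2 = 1)
J = 5/7 (J = -(1 - 2*6/(1 + 6)) = -(1 - 2*6/7) = -(1 - 1*12/7) = -(1 - 12/7) = -1*(-5/7) = 5/7 ≈ 0.71429)
(n + J)**2 = (1 + 5/7)**2 = (12/7)**2 = 144/49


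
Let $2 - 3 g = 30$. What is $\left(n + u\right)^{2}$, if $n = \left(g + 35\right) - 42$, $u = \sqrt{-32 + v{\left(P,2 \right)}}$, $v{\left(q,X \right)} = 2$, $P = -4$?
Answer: $\frac{2131}{9} - \frac{98 i \sqrt{30}}{3} \approx 236.78 - 178.92 i$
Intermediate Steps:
$g = - \frac{28}{3}$ ($g = \frac{2}{3} - 10 = - \frac{28}{3} \approx -9.3333$)
$u = i \sqrt{30}$ ($u = \sqrt{-32 + 2} = \sqrt{-30} = i \sqrt{30} \approx 5.4772 i$)
$n = - \frac{49}{3}$ ($n = \left(- \frac{28}{3} + 35\right) - 42 = \frac{77}{3} - 42 = - \frac{49}{3} \approx -16.333$)
$\left(n + u\right)^{2} = \left(- \frac{49}{3} + i \sqrt{30}\right)^{2}$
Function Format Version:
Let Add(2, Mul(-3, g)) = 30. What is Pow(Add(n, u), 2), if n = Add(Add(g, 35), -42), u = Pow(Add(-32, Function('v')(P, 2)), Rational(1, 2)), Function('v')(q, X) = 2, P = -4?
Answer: Add(Rational(2131, 9), Mul(Rational(-98, 3), I, Pow(30, Rational(1, 2)))) ≈ Add(236.78, Mul(-178.92, I))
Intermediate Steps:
g = Rational(-28, 3) (g = Add(Rational(2, 3), Mul(Rational(-1, 3), 30)) = Add(Rational(2, 3), -10) = Rational(-28, 3) ≈ -9.3333)
u = Mul(I, Pow(30, Rational(1, 2))) (u = Pow(Add(-32, 2), Rational(1, 2)) = Pow(-30, Rational(1, 2)) = Mul(I, Pow(30, Rational(1, 2))) ≈ Mul(5.4772, I))
n = Rational(-49, 3) (n = Add(Add(Rational(-28, 3), 35), -42) = Add(Rational(77, 3), -42) = Rational(-49, 3) ≈ -16.333)
Pow(Add(n, u), 2) = Pow(Add(Rational(-49, 3), Mul(I, Pow(30, Rational(1, 2)))), 2)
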